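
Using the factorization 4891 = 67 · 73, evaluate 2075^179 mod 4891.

Mod 67: 2075 ≡ 65; by Fermat, exponent reduces to 179 mod 66 = 47; 65^47 ≡ 36 (mod 67).
Mod 73: 2075 ≡ 31; by Fermat, exponent reduces to 179 mod 72 = 35; 31^35 ≡ 40 (mod 73).
Combine by CRT: x ≡ 36 (mod 67), x ≡ 40 (mod 73) ⇒ x ≡ 3252 (mod 4891).

3252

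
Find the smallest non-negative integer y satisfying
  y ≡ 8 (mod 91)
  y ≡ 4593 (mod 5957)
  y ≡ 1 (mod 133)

gcd(91, 5957) = 7 and 7 | (4593 − 8), so the pair is consistent; merging gives y ≡ 64163 (mod 77441), where 77441 = lcm(91, 5957).
gcd(77441, 133) = 7 and 7 | (1 − 64163), so the pair is consistent; merging gives y ≡ 528809 (mod 1471379), where 1471379 = lcm(77441, 133).
The solution is unique modulo lcm(91, 5957, 133) = 1471379.

528809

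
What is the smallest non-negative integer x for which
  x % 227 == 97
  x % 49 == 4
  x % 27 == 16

The moduli are pairwise coprime; N = 227·49·27 = 300321.
N/227 = 1323; 1323 ≡ 188 (mod 227); 188·64 ≡ 1, so inverse 64.
N/49 = 6129; 6129 ≡ 4 (mod 49); 4·37 ≡ 1, so inverse 37.
N/27 = 11123; 11123 ≡ 26 (mod 27); 26·26 ≡ 1, so inverse 26.
x ≡ 97·1323·64 + 4·6129·37 + 16·11123·26 = 13747444.
13747444 mod 300321 = 232999.

232999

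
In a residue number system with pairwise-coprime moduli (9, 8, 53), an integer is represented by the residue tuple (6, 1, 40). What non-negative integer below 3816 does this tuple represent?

The moduli are pairwise coprime; N = 9·8·53 = 3816.
N/9 = 424; 424 ≡ 1 (mod 9), inverse 1.
N/8 = 477; 477 ≡ 5 (mod 8); 5·5 ≡ 1, so inverse 5.
N/53 = 72; 72 ≡ 19 (mod 53); 19·14 ≡ 1, so inverse 14.
x ≡ 6·424·1 + 1·477·5 + 40·72·14 = 45249.
45249 mod 3816 = 3273.

3273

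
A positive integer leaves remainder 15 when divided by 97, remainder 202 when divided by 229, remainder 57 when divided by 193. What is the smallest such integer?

The moduli are pairwise coprime; N = 97·229·193 = 4287109.
N/97 = 44197; 44197 ≡ 62 (mod 97); 62·36 ≡ 1, so inverse 36.
N/229 = 18721; 18721 ≡ 172 (mod 229); 172·4 ≡ 1, so inverse 4.
N/193 = 22213; 22213 ≡ 18 (mod 193); 18·118 ≡ 1, so inverse 118.
a ≡ 15·44197·36 + 202·18721·4 + 57·22213·118 = 188397586.
188397586 mod 4287109 = 4051899.

4051899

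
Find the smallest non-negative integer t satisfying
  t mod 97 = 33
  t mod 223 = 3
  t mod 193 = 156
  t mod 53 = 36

15637209

The moduli are pairwise coprime; N = 97·223·193·53 = 221263499.
N/97 = 2281067; 2281067 ≡ 15 (mod 97); 15·13 ≡ 1, so inverse 13.
N/223 = 992213; 992213 ≡ 86 (mod 223); 86·153 ≡ 1, so inverse 153.
N/193 = 1146443; 1146443 ≡ 23 (mod 193); 23·42 ≡ 1, so inverse 42.
N/53 = 4174783; 4174783 ≡ 26 (mod 53); 26·51 ≡ 1, so inverse 51.
t ≡ 33·2281067·13 + 3·992213·153 + 156·1146443·42 + 36·4174783·51 = 16610399634.
16610399634 mod 221263499 = 15637209.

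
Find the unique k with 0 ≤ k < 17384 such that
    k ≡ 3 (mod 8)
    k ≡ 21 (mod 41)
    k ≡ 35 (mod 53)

16995

The moduli are pairwise coprime; N = 8·41·53 = 17384.
N/8 = 2173; 2173 ≡ 5 (mod 8); 5·5 ≡ 1, so inverse 5.
N/41 = 424; 424 ≡ 14 (mod 41); 14·3 ≡ 1, so inverse 3.
N/53 = 328; 328 ≡ 10 (mod 53); 10·16 ≡ 1, so inverse 16.
k ≡ 3·2173·5 + 21·424·3 + 35·328·16 = 242987.
242987 mod 17384 = 16995.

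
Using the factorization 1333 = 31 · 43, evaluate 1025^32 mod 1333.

221

Mod 31: 1025 ≡ 2; by Fermat, exponent reduces to 32 mod 30 = 2; 2^2 ≡ 4 (mod 31).
Mod 43: 1025 ≡ 36; 36^32 ≡ 6 (mod 43).
Combine by CRT: x ≡ 4 (mod 31), x ≡ 6 (mod 43) ⇒ x ≡ 221 (mod 1333).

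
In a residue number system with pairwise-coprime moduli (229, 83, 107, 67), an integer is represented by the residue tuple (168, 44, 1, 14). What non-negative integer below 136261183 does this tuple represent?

9212380

From x ≡ 168 (mod 229) write x = 168 + 229t. Substituting into x ≡ 44 (mod 83) gives 229t ≡ 42 (mod 83), and since 63⁻¹ ≡ 29 (mod 83), t ≡ 56. Hence x ≡ 168 + 229·56 = 12992 (mod 19007).
From x ≡ 12992 (mod 19007) write x = 12992 + 19007t. Substituting into x ≡ 1 (mod 107) gives 19007t ≡ 63 (mod 107), and since 68⁻¹ ≡ 96 (mod 107), t ≡ 56. Hence x ≡ 12992 + 19007·56 = 1077384 (mod 2033749).
From x ≡ 1077384 (mod 2033749) write x = 1077384 + 2033749t. Substituting into x ≡ 14 (mod 67) gives 2033749t ≡ 57 (mod 67), and since 31⁻¹ ≡ 13 (mod 67), t ≡ 4. Hence x ≡ 1077384 + 2033749·4 = 9212380 (mod 136261183).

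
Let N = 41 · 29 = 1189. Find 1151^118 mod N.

770

Mod 41: 1151 ≡ 3; by Fermat, exponent reduces to 118 mod 40 = 38; 3^38 ≡ 32 (mod 41).
Mod 29: 1151 ≡ 20; by Fermat, exponent reduces to 118 mod 28 = 6; 20^6 ≡ 16 (mod 29).
Combine by CRT: x ≡ 32 (mod 41), x ≡ 16 (mod 29) ⇒ x ≡ 770 (mod 1189).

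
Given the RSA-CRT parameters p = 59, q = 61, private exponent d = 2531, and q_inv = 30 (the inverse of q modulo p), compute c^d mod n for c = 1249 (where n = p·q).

d_p = d mod (p−1) = 2531 mod 58 = 37; d_q = d mod (q−1) = 11.
m₁ = c^(d_p) mod p: c ≡ 10 (mod 59), and 10^37 mod 59 = 44.
m₂ = c^(d_q) mod q: c ≡ 29 (mod 61), and 29^11 mod 61 = 40.
h = q_inv·(m₁ − m₂) mod p = 30·(44 − 40) mod 59 = 2.
m = m₂ + h·q = 40 + 2·61 = 162.

162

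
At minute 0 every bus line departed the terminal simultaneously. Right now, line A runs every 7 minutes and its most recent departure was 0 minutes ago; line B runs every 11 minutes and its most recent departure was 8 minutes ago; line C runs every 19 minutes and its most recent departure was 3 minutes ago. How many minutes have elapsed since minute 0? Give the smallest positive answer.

1295

The moduli are pairwise coprime; N = 7·11·19 = 1463.
N/7 = 209; 209 ≡ 6 (mod 7); 6·6 ≡ 1, so inverse 6.
N/11 = 133; 133 ≡ 1 (mod 11), inverse 1.
N/19 = 77; 77 ≡ 1 (mod 19), inverse 1.
t ≡ 0·209·6 + 8·133·1 + 3·77·1 = 1295.
1295 mod 1463 = 1295.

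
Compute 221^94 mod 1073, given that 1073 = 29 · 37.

Mod 29: 221 ≡ 18; by Fermat, exponent reduces to 94 mod 28 = 10; 18^10 ≡ 22 (mod 29).
Mod 37: 221 ≡ 36; by Fermat, exponent reduces to 94 mod 36 = 22; 36^22 ≡ 1 (mod 37).
Combine by CRT: x ≡ 22 (mod 29), x ≡ 1 (mod 37) ⇒ x ≡ 1037 (mod 1073).

1037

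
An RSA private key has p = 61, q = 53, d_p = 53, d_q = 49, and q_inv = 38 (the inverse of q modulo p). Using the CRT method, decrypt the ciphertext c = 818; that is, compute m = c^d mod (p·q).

m₁ = c^(d_p) mod p: c ≡ 25 (mod 61), and 25^53 mod 61 = 56.
m₂ = c^(d_q) mod q: c ≡ 23 (mod 53), and 23^49 mod 53 = 23.
h = q_inv·(m₁ − m₂) mod p = 38·(56 − 23) mod 61 = 34.
m = m₂ + h·q = 23 + 34·53 = 1825.

1825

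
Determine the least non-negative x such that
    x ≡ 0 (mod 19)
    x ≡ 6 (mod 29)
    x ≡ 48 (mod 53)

From x ≡ 0 (mod 19) write x = 0 + 19t. Substituting into x ≡ 6 (mod 29) gives 19t ≡ 6 (mod 29), and since 19⁻¹ ≡ 26 (mod 29), t ≡ 11. Hence x ≡ 0 + 19·11 = 209 (mod 551).
From x ≡ 209 (mod 551) write x = 209 + 551t. Substituting into x ≡ 48 (mod 53) gives 551t ≡ 51 (mod 53), and since 21⁻¹ ≡ 48 (mod 53), t ≡ 10. Hence x ≡ 209 + 551·10 = 5719 (mod 29203).

5719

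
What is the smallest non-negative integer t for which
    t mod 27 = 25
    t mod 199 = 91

3076

From t ≡ 25 (mod 27) write t = 25 + 27s. Substituting into t ≡ 91 (mod 199) gives 27s ≡ 66 (mod 199), and since 27⁻¹ ≡ 59 (mod 199), s ≡ 113. Hence t ≡ 25 + 27·113 = 3076 (mod 5373).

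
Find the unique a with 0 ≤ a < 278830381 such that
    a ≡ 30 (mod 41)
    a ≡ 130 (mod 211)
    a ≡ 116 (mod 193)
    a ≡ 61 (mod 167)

Combine the congruences pairwise.
From a ≡ 30 (mod 41) write a = 30 + 41t. Substituting into a ≡ 130 (mod 211) gives 41t ≡ 100 (mod 211), and since 41⁻¹ ≡ 175 (mod 211), t ≡ 198. Hence a ≡ 30 + 41·198 = 8148 (mod 8651).
From a ≡ 8148 (mod 8651) write a = 8148 + 8651t. Substituting into a ≡ 116 (mod 193) gives 8651t ≡ 74 (mod 193), and since 159⁻¹ ≡ 17 (mod 193), t ≡ 100. Hence a ≡ 8148 + 8651·100 = 873248 (mod 1669643).
From a ≡ 873248 (mod 1669643) write a = 873248 + 1669643t. Substituting into a ≡ 61 (mod 167) gives 1669643t ≡ 56 (mod 167), and since 144⁻¹ ≡ 29 (mod 167), t ≡ 121. Hence a ≡ 873248 + 1669643·121 = 202900051 (mod 278830381).

202900051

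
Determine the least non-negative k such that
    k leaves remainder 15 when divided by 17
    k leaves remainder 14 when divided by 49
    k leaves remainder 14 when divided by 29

17066

From k ≡ 15 (mod 17) write k = 15 + 17t. Substituting into k ≡ 14 (mod 49) gives 17t ≡ 48 (mod 49), and since 17⁻¹ ≡ 26 (mod 49), t ≡ 23. Hence k ≡ 15 + 17·23 = 406 (mod 833).
From k ≡ 406 (mod 833) write k = 406 + 833t. Substituting into k ≡ 14 (mod 29) gives 833t ≡ 14 (mod 29), and since 21⁻¹ ≡ 18 (mod 29), t ≡ 20. Hence k ≡ 406 + 833·20 = 17066 (mod 24157).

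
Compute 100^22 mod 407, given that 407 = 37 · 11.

Mod 37: 100 ≡ 26; 26^22 ≡ 26 (mod 37).
Mod 11: 100 ≡ 1; by Fermat, exponent reduces to 22 mod 10 = 2; 1^2 ≡ 1 (mod 11).
Combine by CRT: x ≡ 26 (mod 37), x ≡ 1 (mod 11) ⇒ x ≡ 100 (mod 407).

100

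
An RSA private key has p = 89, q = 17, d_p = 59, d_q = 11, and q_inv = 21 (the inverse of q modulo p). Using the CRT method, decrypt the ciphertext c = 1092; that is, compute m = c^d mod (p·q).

948

m₁ = c^(d_p) mod p: c ≡ 24 (mod 89), and 24^59 mod 89 = 58.
m₂ = c^(d_q) mod q: c ≡ 4 (mod 17), and 4^11 mod 17 = 13.
h = q_inv·(m₁ − m₂) mod p = 21·(58 − 13) mod 89 = 55.
m = m₂ + h·q = 13 + 55·17 = 948.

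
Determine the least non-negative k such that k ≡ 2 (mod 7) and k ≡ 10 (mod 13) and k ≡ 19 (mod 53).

Combine the congruences pairwise.
From k ≡ 2 (mod 7) write k = 2 + 7t. Substituting into k ≡ 10 (mod 13) gives 7t ≡ 8 (mod 13), and since 7⁻¹ ≡ 2 (mod 13), t ≡ 3. Hence k ≡ 2 + 7·3 = 23 (mod 91).
From k ≡ 23 (mod 91) write k = 23 + 91t. Substituting into k ≡ 19 (mod 53) gives 91t ≡ 49 (mod 53), and since 38⁻¹ ≡ 7 (mod 53), t ≡ 25. Hence k ≡ 23 + 91·25 = 2298 (mod 4823).

2298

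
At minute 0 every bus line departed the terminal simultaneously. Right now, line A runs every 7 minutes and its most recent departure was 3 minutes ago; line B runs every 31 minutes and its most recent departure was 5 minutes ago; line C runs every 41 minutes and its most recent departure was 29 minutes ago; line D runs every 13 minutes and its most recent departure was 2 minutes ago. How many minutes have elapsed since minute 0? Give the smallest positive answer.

75428

From t ≡ 3 (mod 7) write t = 3 + 7s. Substituting into t ≡ 5 (mod 31) gives 7s ≡ 2 (mod 31), and since 7⁻¹ ≡ 9 (mod 31), s ≡ 18. Hence t ≡ 3 + 7·18 = 129 (mod 217).
From t ≡ 129 (mod 217) write t = 129 + 217s. Substituting into t ≡ 29 (mod 41) gives 217s ≡ 23 (mod 41), and since 12⁻¹ ≡ 24 (mod 41), s ≡ 19. Hence t ≡ 129 + 217·19 = 4252 (mod 8897).
From t ≡ 4252 (mod 8897) write t = 4252 + 8897s. Substituting into t ≡ 2 (mod 13) gives 8897s ≡ 1 (mod 13), and since 5⁻¹ ≡ 8 (mod 13), s ≡ 8. Hence t ≡ 4252 + 8897·8 = 75428 (mod 115661).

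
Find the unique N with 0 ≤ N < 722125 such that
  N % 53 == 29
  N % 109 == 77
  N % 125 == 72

The moduli are pairwise coprime; M = 53·109·125 = 722125.
M/53 = 13625; 13625 ≡ 4 (mod 53); 4·40 ≡ 1, so inverse 40.
M/109 = 6625; 6625 ≡ 85 (mod 109); 85·59 ≡ 1, so inverse 59.
M/125 = 5777; 5777 ≡ 27 (mod 125); 27·88 ≡ 1, so inverse 88.
N ≡ 29·13625·40 + 77·6625·59 + 72·5777·88 = 82505447.
82505447 mod 722125 = 183197.

183197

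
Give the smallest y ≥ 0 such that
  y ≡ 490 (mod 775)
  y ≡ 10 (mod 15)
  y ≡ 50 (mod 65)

28390

gcd(775, 15) = 5 and 5 | (10 − 490), so the pair is consistent; merging gives y ≡ 490 (mod 2325), where 2325 = lcm(775, 15).
gcd(2325, 65) = 5 and 5 | (50 − 490), so the pair is consistent; merging gives y ≡ 28390 (mod 30225), where 30225 = lcm(2325, 65).
The solution is unique modulo lcm(775, 15, 65) = 30225.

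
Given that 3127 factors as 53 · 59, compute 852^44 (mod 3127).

248

Mod 53: 852 ≡ 4; 4^44 ≡ 36 (mod 53).
Mod 59: 852 ≡ 26; 26^44 ≡ 12 (mod 59).
Combine by CRT: x ≡ 36 (mod 53), x ≡ 12 (mod 59) ⇒ x ≡ 248 (mod 3127).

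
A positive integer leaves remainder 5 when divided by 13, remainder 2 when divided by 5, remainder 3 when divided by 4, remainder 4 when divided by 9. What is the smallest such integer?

967

From m ≡ 5 (mod 13) write m = 5 + 13t. Substituting into m ≡ 2 (mod 5) gives 13t ≡ 2 (mod 5), and since 3⁻¹ ≡ 2 (mod 5), t ≡ 4. Hence m ≡ 5 + 13·4 = 57 (mod 65).
From m ≡ 57 (mod 65) write m = 57 + 65t. Substituting into m ≡ 3 (mod 4) gives 65t ≡ 2 (mod 4), and since 1⁻¹ ≡ 1 (mod 4), t ≡ 2. Hence m ≡ 57 + 65·2 = 187 (mod 260).
From m ≡ 187 (mod 260) write m = 187 + 260t. Substituting into m ≡ 4 (mod 9) gives 260t ≡ 6 (mod 9), and since 8⁻¹ ≡ 8 (mod 9), t ≡ 3. Hence m ≡ 187 + 260·3 = 967 (mod 2340).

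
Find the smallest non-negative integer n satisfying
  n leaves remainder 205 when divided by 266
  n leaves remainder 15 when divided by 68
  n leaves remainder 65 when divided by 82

129215

gcd(266, 68) = 2 and 2 | (15 − 205), so the pair is consistent; merging gives n ≡ 2599 (mod 9044), where 9044 = lcm(266, 68).
gcd(9044, 82) = 2 and 2 | (65 − 2599), so the pair is consistent; merging gives n ≡ 129215 (mod 370804), where 370804 = lcm(9044, 82).
The solution is unique modulo lcm(266, 68, 82) = 370804.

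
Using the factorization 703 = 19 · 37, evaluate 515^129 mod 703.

84

Mod 19: 515 ≡ 2; by Fermat, exponent reduces to 129 mod 18 = 3; 2^3 ≡ 8 (mod 19).
Mod 37: 515 ≡ 34; by Fermat, exponent reduces to 129 mod 36 = 21; 34^21 ≡ 10 (mod 37).
Combine by CRT: x ≡ 8 (mod 19), x ≡ 10 (mod 37) ⇒ x ≡ 84 (mod 703).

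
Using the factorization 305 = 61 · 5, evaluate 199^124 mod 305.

266

Mod 61: 199 ≡ 16; by Fermat, exponent reduces to 124 mod 60 = 4; 16^4 ≡ 22 (mod 61).
Mod 5: 199 ≡ 4; since 4 | 124, by Fermat 4^124 ≡ 1 (mod 5).
Combine by CRT: x ≡ 22 (mod 61), x ≡ 1 (mod 5) ⇒ x ≡ 266 (mod 305).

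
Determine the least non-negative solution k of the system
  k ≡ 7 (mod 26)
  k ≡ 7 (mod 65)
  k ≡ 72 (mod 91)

527

gcd(26, 65) = 13 and 13 | (7 − 7), so the pair is consistent; merging gives k ≡ 7 (mod 130), where 130 = lcm(26, 65).
gcd(130, 91) = 13 and 13 | (72 − 7), so the pair is consistent; merging gives k ≡ 527 (mod 910), where 910 = lcm(130, 91).
The solution is unique modulo lcm(26, 65, 91) = 910.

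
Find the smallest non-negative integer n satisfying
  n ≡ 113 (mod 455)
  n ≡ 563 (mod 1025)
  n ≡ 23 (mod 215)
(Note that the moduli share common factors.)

gcd(455, 1025) = 5 and 5 | (563 − 113), so the pair is consistent; merging gives n ≡ 4663 (mod 93275), where 93275 = lcm(455, 1025).
gcd(93275, 215) = 5 and 5 | (23 − 4663), so the pair is consistent; merging gives n ≡ 2056713 (mod 4010825), where 4010825 = lcm(93275, 215).
The solution is unique modulo lcm(455, 1025, 215) = 4010825.

2056713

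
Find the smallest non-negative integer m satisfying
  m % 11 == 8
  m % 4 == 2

Combine the congruences pairwise.
From m ≡ 8 (mod 11) write m = 8 + 11t. Substituting into m ≡ 2 (mod 4) gives 11t ≡ 2 (mod 4), and since 3⁻¹ ≡ 3 (mod 4), t ≡ 2. Hence m ≡ 8 + 11·2 = 30 (mod 44).

30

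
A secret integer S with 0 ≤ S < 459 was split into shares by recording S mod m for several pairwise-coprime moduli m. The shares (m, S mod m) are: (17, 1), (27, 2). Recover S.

137

From S ≡ 1 (mod 17) write S = 1 + 17t. Substituting into S ≡ 2 (mod 27) gives 17t ≡ 1 (mod 27), and since 17⁻¹ ≡ 8 (mod 27), t ≡ 8. Hence S ≡ 1 + 17·8 = 137 (mod 459).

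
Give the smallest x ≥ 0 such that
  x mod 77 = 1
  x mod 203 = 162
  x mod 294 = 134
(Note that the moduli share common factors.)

Combine the congruences pairwise.
gcd(77, 203) = 7 and 7 | (162 − 1), so the pair is consistent; merging gives x ≡ 771 (mod 2233), where 2233 = lcm(77, 203).
gcd(2233, 294) = 7 and 7 | (134 − 771), so the pair is consistent; merging gives x ≡ 78926 (mod 93786), where 93786 = lcm(2233, 294).
The solution is unique modulo lcm(77, 203, 294) = 93786.

78926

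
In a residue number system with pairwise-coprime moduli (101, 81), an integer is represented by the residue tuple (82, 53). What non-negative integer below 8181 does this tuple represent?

From x ≡ 82 (mod 101) write x = 82 + 101t. Substituting into x ≡ 53 (mod 81) gives 101t ≡ 52 (mod 81), and since 20⁻¹ ≡ 77 (mod 81), t ≡ 35. Hence x ≡ 82 + 101·35 = 3617 (mod 8181).

3617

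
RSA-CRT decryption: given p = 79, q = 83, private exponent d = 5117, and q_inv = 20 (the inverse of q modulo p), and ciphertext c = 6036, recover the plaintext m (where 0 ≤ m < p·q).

d_p = d mod (p−1) = 5117 mod 78 = 47; d_q = d mod (q−1) = 33.
m₁ = c^(d_p) mod p: c ≡ 32 (mod 79), and 32^47 mod 79 = 2.
m₂ = c^(d_q) mod q: c ≡ 60 (mod 83), and 60^33 mod 83 = 54.
h = q_inv·(m₁ − m₂) mod p = 20·(2 − 54) mod 79 = 66.
m = m₂ + h·q = 54 + 66·83 = 5532.

5532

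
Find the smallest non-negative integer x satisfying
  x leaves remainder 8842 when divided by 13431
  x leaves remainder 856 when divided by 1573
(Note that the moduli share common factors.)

156583

gcd(13431, 1573) = 121 and 121 | (856 − 8842), so the pair is consistent; merging gives x ≡ 156583 (mod 174603), where 174603 = lcm(13431, 1573).
The solution is unique modulo lcm(13431, 1573) = 174603.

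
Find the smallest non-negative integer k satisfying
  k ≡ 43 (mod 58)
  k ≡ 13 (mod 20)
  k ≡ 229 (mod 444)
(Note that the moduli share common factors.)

33973

gcd(58, 20) = 2 and 2 | (13 − 43), so the pair is consistent; merging gives k ≡ 333 (mod 580), where 580 = lcm(58, 20).
gcd(580, 444) = 4 and 4 | (229 − 333), so the pair is consistent; merging gives k ≡ 33973 (mod 64380), where 64380 = lcm(580, 444).
The solution is unique modulo lcm(58, 20, 444) = 64380.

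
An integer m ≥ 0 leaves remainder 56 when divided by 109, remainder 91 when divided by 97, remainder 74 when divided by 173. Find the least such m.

931679

From m ≡ 56 (mod 109) write m = 56 + 109t. Substituting into m ≡ 91 (mod 97) gives 109t ≡ 35 (mod 97), and since 12⁻¹ ≡ 89 (mod 97), t ≡ 11. Hence m ≡ 56 + 109·11 = 1255 (mod 10573).
From m ≡ 1255 (mod 10573) write m = 1255 + 10573t. Substituting into m ≡ 74 (mod 173) gives 10573t ≡ 30 (mod 173), and since 20⁻¹ ≡ 26 (mod 173), t ≡ 88. Hence m ≡ 1255 + 10573·88 = 931679 (mod 1829129).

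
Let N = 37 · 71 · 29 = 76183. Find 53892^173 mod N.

2067

Mod 37: 53892 ≡ 20; by Fermat, exponent reduces to 173 mod 36 = 29; 20^29 ≡ 32 (mod 37).
Mod 71: 53892 ≡ 3; by Fermat, exponent reduces to 173 mod 70 = 33; 3^33 ≡ 8 (mod 71).
Mod 29: 53892 ≡ 10; by Fermat, exponent reduces to 173 mod 28 = 5; 10^5 ≡ 8 (mod 29).
Combine by CRT: x ≡ 32 (mod 37), x ≡ 8 (mod 71), x ≡ 8 (mod 29) ⇒ x ≡ 2067 (mod 76183).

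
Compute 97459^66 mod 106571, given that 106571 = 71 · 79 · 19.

76761

Mod 71: 97459 ≡ 47; 47^66 ≡ 10 (mod 71).
Mod 79: 97459 ≡ 52; 52^66 ≡ 52 (mod 79).
Mod 19: 97459 ≡ 8; by Fermat, exponent reduces to 66 mod 18 = 12; 8^12 ≡ 1 (mod 19).
Combine by CRT: x ≡ 10 (mod 71), x ≡ 52 (mod 79), x ≡ 1 (mod 19) ⇒ x ≡ 76761 (mod 106571).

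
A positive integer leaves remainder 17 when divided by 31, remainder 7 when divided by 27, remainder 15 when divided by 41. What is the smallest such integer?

13750

The moduli are pairwise coprime; N = 31·27·41 = 34317.
N/31 = 1107; 1107 ≡ 22 (mod 31); 22·24 ≡ 1, so inverse 24.
N/27 = 1271; 1271 ≡ 2 (mod 27); 2·14 ≡ 1, so inverse 14.
N/41 = 837; 837 ≡ 17 (mod 41); 17·29 ≡ 1, so inverse 29.
t ≡ 17·1107·24 + 7·1271·14 + 15·837·29 = 940309.
940309 mod 34317 = 13750.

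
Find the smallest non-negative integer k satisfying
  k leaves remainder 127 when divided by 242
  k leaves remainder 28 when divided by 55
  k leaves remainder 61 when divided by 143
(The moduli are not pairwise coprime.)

gcd(242, 55) = 11 and 11 | (28 − 127), so the pair is consistent; merging gives k ≡ 853 (mod 1210), where 1210 = lcm(242, 55).
gcd(1210, 143) = 11 and 11 | (61 − 853), so the pair is consistent; merging gives k ≡ 2063 (mod 15730), where 15730 = lcm(1210, 143).
The solution is unique modulo lcm(242, 55, 143) = 15730.

2063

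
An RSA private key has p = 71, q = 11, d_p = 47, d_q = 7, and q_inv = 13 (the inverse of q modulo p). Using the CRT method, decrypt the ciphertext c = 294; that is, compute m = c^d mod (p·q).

m₁ = c^(d_p) mod p: c ≡ 10 (mod 71), and 10^47 mod 71 = 18.
m₂ = c^(d_q) mod q: c ≡ 8 (mod 11), and 8^7 mod 11 = 2.
h = q_inv·(m₁ − m₂) mod p = 13·(18 − 2) mod 71 = 66.
m = m₂ + h·q = 2 + 66·11 = 728.

728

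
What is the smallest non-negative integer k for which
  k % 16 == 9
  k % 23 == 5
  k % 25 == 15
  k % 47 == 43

179865

The moduli are pairwise coprime; N = 16·23·25·47 = 432400.
N/16 = 27025; 27025 ≡ 1 (mod 16), inverse 1.
N/23 = 18800; 18800 ≡ 9 (mod 23); 9·18 ≡ 1, so inverse 18.
N/25 = 17296; 17296 ≡ 21 (mod 25); 21·6 ≡ 1, so inverse 6.
N/47 = 9200; 9200 ≡ 35 (mod 47); 35·43 ≡ 1, so inverse 43.
k ≡ 9·27025·1 + 5·18800·18 + 15·17296·6 + 43·9200·43 = 20502665.
20502665 mod 432400 = 179865.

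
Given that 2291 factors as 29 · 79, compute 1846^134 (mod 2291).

Mod 29: 1846 ≡ 19; by Fermat, exponent reduces to 134 mod 28 = 22; 19^22 ≡ 4 (mod 29).
Mod 79: 1846 ≡ 29; by Fermat, exponent reduces to 134 mod 78 = 56; 29^56 ≡ 20 (mod 79).
Combine by CRT: x ≡ 4 (mod 29), x ≡ 20 (mod 79) ⇒ x ≡ 178 (mod 2291).

178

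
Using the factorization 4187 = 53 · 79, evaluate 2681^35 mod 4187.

Mod 53: 2681 ≡ 31; 31^35 ≡ 34 (mod 53).
Mod 79: 2681 ≡ 74; 74^35 ≡ 34 (mod 79).
Combine by CRT: x ≡ 34 (mod 53), x ≡ 34 (mod 79) ⇒ x ≡ 34 (mod 4187).

34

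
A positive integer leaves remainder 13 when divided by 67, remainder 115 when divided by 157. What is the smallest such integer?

From m ≡ 13 (mod 67) write m = 13 + 67t. Substituting into m ≡ 115 (mod 157) gives 67t ≡ 102 (mod 157), and since 67⁻¹ ≡ 75 (mod 157), t ≡ 114. Hence m ≡ 13 + 67·114 = 7651 (mod 10519).

7651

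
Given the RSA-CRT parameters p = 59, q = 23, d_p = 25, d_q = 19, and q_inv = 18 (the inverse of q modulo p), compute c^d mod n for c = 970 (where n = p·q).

1343

m₁ = c^(d_p) mod p: c ≡ 26 (mod 59), and 26^25 mod 59 = 45.
m₂ = c^(d_q) mod q: c ≡ 4 (mod 23), and 4^19 mod 23 = 9.
h = q_inv·(m₁ − m₂) mod p = 18·(45 − 9) mod 59 = 58.
m = m₂ + h·q = 9 + 58·23 = 1343.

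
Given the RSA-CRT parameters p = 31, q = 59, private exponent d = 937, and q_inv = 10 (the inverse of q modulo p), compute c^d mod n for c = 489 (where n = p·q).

1677

d_p = d mod (p−1) = 937 mod 30 = 7; d_q = d mod (q−1) = 9.
m₁ = c^(d_p) mod p: c ≡ 24 (mod 31), and 24^7 mod 31 = 3.
m₂ = c^(d_q) mod q: c ≡ 17 (mod 59), and 17^9 mod 59 = 25.
h = q_inv·(m₁ − m₂) mod p = 10·(3 − 25) mod 31 = 28.
m = m₂ + h·q = 25 + 28·59 = 1677.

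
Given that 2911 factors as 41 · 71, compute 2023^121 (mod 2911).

260

Mod 41: 2023 ≡ 14; by Fermat, exponent reduces to 121 mod 40 = 1; 14^1 ≡ 14 (mod 41).
Mod 71: 2023 ≡ 35; by Fermat, exponent reduces to 121 mod 70 = 51; 35^51 ≡ 47 (mod 71).
Combine by CRT: x ≡ 14 (mod 41), x ≡ 47 (mod 71) ⇒ x ≡ 260 (mod 2911).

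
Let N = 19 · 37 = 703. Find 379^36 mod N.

Mod 19: 379 ≡ 18; since 18 | 36, by Fermat 18^36 ≡ 1 (mod 19).
Mod 37: 379 ≡ 9; since 36 | 36, by Fermat 9^36 ≡ 1 (mod 37).
Combine by CRT: x ≡ 1 (mod 19), x ≡ 1 (mod 37) ⇒ x ≡ 1 (mod 703).

1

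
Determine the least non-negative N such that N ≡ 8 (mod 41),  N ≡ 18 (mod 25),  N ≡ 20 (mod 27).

The moduli are pairwise coprime; M = 41·25·27 = 27675.
M/41 = 675; 675 ≡ 19 (mod 41); 19·13 ≡ 1, so inverse 13.
M/25 = 1107; 1107 ≡ 7 (mod 25); 7·18 ≡ 1, so inverse 18.
M/27 = 1025; 1025 ≡ 26 (mod 27); 26·26 ≡ 1, so inverse 26.
N ≡ 8·675·13 + 18·1107·18 + 20·1025·26 = 961868.
961868 mod 27675 = 20918.

20918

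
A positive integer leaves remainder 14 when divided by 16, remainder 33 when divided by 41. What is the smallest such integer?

238

Combine the congruences pairwise.
From N ≡ 14 (mod 16) write N = 14 + 16t. Substituting into N ≡ 33 (mod 41) gives 16t ≡ 19 (mod 41), and since 16⁻¹ ≡ 18 (mod 41), t ≡ 14. Hence N ≡ 14 + 16·14 = 238 (mod 656).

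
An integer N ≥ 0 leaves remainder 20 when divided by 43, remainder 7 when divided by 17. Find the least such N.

364

From N ≡ 20 (mod 43) write N = 20 + 43t. Substituting into N ≡ 7 (mod 17) gives 43t ≡ 4 (mod 17), and since 9⁻¹ ≡ 2 (mod 17), t ≡ 8. Hence N ≡ 20 + 43·8 = 364 (mod 731).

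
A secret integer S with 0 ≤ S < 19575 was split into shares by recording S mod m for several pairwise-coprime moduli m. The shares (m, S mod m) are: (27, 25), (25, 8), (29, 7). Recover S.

The moduli are pairwise coprime; N = 27·25·29 = 19575.
N/27 = 725; 725 ≡ 23 (mod 27); 23·20 ≡ 1, so inverse 20.
N/25 = 783; 783 ≡ 8 (mod 25); 8·22 ≡ 1, so inverse 22.
N/29 = 675; 675 ≡ 8 (mod 29); 8·11 ≡ 1, so inverse 11.
S ≡ 25·725·20 + 8·783·22 + 7·675·11 = 552283.
552283 mod 19575 = 4183.

4183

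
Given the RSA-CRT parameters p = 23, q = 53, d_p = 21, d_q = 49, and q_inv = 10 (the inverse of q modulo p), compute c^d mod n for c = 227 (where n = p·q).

452

m₁ = c^(d_p) mod p: c ≡ 20 (mod 23), and 20^21 mod 23 = 15.
m₂ = c^(d_q) mod q: c ≡ 15 (mod 53), and 15^49 mod 53 = 28.
h = q_inv·(m₁ − m₂) mod p = 10·(15 − 28) mod 23 = 8.
m = m₂ + h·q = 28 + 8·53 = 452.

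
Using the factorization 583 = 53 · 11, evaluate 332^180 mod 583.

540

Mod 53: 332 ≡ 14; by Fermat, exponent reduces to 180 mod 52 = 24; 14^24 ≡ 10 (mod 53).
Mod 11: 332 ≡ 2; since 10 | 180, by Fermat 2^180 ≡ 1 (mod 11).
Combine by CRT: x ≡ 10 (mod 53), x ≡ 1 (mod 11) ⇒ x ≡ 540 (mod 583).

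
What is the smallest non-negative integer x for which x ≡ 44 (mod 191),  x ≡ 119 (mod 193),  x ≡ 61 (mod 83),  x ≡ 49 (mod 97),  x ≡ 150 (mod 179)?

12836666351

From x ≡ 44 (mod 191) write x = 44 + 191t. Substituting into x ≡ 119 (mod 193) gives 191t ≡ 75 (mod 193), and since 191⁻¹ ≡ 96 (mod 193), t ≡ 59. Hence x ≡ 44 + 191·59 = 11313 (mod 36863).
From x ≡ 11313 (mod 36863) write x = 11313 + 36863t. Substituting into x ≡ 61 (mod 83) gives 36863t ≡ 36 (mod 83), and since 11⁻¹ ≡ 68 (mod 83), t ≡ 41. Hence x ≡ 11313 + 36863·41 = 1522696 (mod 3059629).
From x ≡ 1522696 (mod 3059629) write x = 1522696 + 3059629t. Substituting into x ≡ 49 (mod 97) gives 3059629t ≡ 59 (mod 97), and since 55⁻¹ ≡ 30 (mod 97), t ≡ 24. Hence x ≡ 1522696 + 3059629·24 = 74953792 (mod 296784013).
From x ≡ 74953792 (mod 296784013) write x = 74953792 + 296784013t. Substituting into x ≡ 150 (mod 179) gives 296784013t ≡ 102 (mod 179), and since 44⁻¹ ≡ 118 (mod 179), t ≡ 43. Hence x ≡ 74953792 + 296784013·43 = 12836666351 (mod 53124338327).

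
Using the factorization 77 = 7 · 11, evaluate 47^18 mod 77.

Mod 7: 47 ≡ 5; since 6 | 18, by Fermat 5^18 ≡ 1 (mod 7).
Mod 11: 47 ≡ 3; by Fermat, exponent reduces to 18 mod 10 = 8; 3^8 ≡ 5 (mod 11).
Combine by CRT: x ≡ 1 (mod 7), x ≡ 5 (mod 11) ⇒ x ≡ 71 (mod 77).

71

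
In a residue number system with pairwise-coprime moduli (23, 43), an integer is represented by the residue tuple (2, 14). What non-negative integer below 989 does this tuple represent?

From x ≡ 2 (mod 23) write x = 2 + 23t. Substituting into x ≡ 14 (mod 43) gives 23t ≡ 12 (mod 43), and since 23⁻¹ ≡ 15 (mod 43), t ≡ 8. Hence x ≡ 2 + 23·8 = 186 (mod 989).

186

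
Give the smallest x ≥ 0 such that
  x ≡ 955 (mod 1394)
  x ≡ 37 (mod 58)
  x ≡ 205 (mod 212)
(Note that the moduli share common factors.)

2918597

gcd(1394, 58) = 2 and 2 | (37 − 955), so the pair is consistent; merging gives x ≡ 7925 (mod 40426), where 40426 = lcm(1394, 58).
gcd(40426, 212) = 2 and 2 | (205 − 7925), so the pair is consistent; merging gives x ≡ 2918597 (mod 4285156), where 4285156 = lcm(40426, 212).
The solution is unique modulo lcm(1394, 58, 212) = 4285156.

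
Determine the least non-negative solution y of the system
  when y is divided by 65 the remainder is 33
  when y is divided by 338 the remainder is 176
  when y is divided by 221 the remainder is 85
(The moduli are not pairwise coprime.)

gcd(65, 338) = 13 and 13 | (176 − 33), so the pair is consistent; merging gives y ≡ 1528 (mod 1690), where 1690 = lcm(65, 338).
gcd(1690, 221) = 13 and 13 | (85 − 1528), so the pair is consistent; merging gives y ≡ 18428 (mod 28730), where 28730 = lcm(1690, 221).
The solution is unique modulo lcm(65, 338, 221) = 28730.

18428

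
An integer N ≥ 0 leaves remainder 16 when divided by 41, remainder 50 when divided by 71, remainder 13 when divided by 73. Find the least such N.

The moduli are pairwise coprime; M = 41·71·73 = 212503.
M/41 = 5183; 5183 ≡ 17 (mod 41); 17·29 ≡ 1, so inverse 29.
M/71 = 2993; 2993 ≡ 11 (mod 71); 11·13 ≡ 1, so inverse 13.
M/73 = 2911; 2911 ≡ 64 (mod 73); 64·8 ≡ 1, so inverse 8.
N ≡ 16·5183·29 + 50·2993·13 + 13·2911·8 = 4653106.
4653106 mod 212503 = 190543.

190543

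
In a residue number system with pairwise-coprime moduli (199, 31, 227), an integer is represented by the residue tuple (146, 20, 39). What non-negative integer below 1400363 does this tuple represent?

470383

Combine the congruences pairwise.
From x ≡ 146 (mod 199) write x = 146 + 199t. Substituting into x ≡ 20 (mod 31) gives 199t ≡ 29 (mod 31), and since 13⁻¹ ≡ 12 (mod 31), t ≡ 7. Hence x ≡ 146 + 199·7 = 1539 (mod 6169).
From x ≡ 1539 (mod 6169) write x = 1539 + 6169t. Substituting into x ≡ 39 (mod 227) gives 6169t ≡ 89 (mod 227), and since 40⁻¹ ≡ 210 (mod 227), t ≡ 76. Hence x ≡ 1539 + 6169·76 = 470383 (mod 1400363).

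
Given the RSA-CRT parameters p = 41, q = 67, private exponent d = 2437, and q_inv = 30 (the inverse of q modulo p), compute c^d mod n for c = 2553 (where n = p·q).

d_p = d mod (p−1) = 2437 mod 40 = 37; d_q = d mod (q−1) = 61.
m₁ = c^(d_p) mod p: c ≡ 11 (mod 41), and 11^37 mod 41 = 13.
m₂ = c^(d_q) mod q: c ≡ 7 (mod 67), and 7^61 mod 67 = 20.
h = q_inv·(m₁ − m₂) mod p = 30·(13 − 20) mod 41 = 36.
m = m₂ + h·q = 20 + 36·67 = 2432.

2432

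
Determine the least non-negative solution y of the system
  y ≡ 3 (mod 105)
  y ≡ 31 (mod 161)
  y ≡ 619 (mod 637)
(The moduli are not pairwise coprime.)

Combine the congruences pairwise.
gcd(105, 161) = 7 and 7 | (31 − 3), so the pair is consistent; merging gives y ≡ 1158 (mod 2415), where 2415 = lcm(105, 161).
gcd(2415, 637) = 7 and 7 | (619 − 1158), so the pair is consistent; merging gives y ≡ 68778 (mod 219765), where 219765 = lcm(2415, 637).
The solution is unique modulo lcm(105, 161, 637) = 219765.

68778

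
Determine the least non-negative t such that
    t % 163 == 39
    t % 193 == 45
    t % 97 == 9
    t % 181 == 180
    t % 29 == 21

4951187305

Combine the congruences pairwise.
From t ≡ 39 (mod 163) write t = 39 + 163s. Substituting into t ≡ 45 (mod 193) gives 163s ≡ 6 (mod 193), and since 163⁻¹ ≡ 45 (mod 193), s ≡ 77. Hence t ≡ 39 + 163·77 = 12590 (mod 31459).
From t ≡ 12590 (mod 31459) write t = 12590 + 31459s. Substituting into t ≡ 9 (mod 97) gives 31459s ≡ 29 (mod 97), and since 31⁻¹ ≡ 72 (mod 97), s ≡ 51. Hence t ≡ 12590 + 31459·51 = 1616999 (mod 3051523).
From t ≡ 1616999 (mod 3051523) write t = 1616999 + 3051523s. Substituting into t ≡ 180 (mod 181) gives 3051523s ≡ 54 (mod 181), and since 44⁻¹ ≡ 144 (mod 181), s ≡ 174. Hence t ≡ 1616999 + 3051523·174 = 532582001 (mod 552325663).
From t ≡ 532582001 (mod 552325663) write t = 532582001 + 552325663s. Substituting into t ≡ 21 (mod 29) gives 552325663s ≡ 4 (mod 29), and since 15⁻¹ ≡ 2 (mod 29), s ≡ 8. Hence t ≡ 532582001 + 552325663·8 = 4951187305 (mod 16017444227).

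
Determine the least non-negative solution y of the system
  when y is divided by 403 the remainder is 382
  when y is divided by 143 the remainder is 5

4009

gcd(403, 143) = 13 and 13 | (5 − 382), so the pair is consistent; merging gives y ≡ 4009 (mod 4433), where 4433 = lcm(403, 143).
The solution is unique modulo lcm(403, 143) = 4433.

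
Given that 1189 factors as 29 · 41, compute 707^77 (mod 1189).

510

Mod 29: 707 ≡ 11; by Fermat, exponent reduces to 77 mod 28 = 21; 11^21 ≡ 17 (mod 29).
Mod 41: 707 ≡ 10; by Fermat, exponent reduces to 77 mod 40 = 37; 10^37 ≡ 18 (mod 41).
Combine by CRT: x ≡ 17 (mod 29), x ≡ 18 (mod 41) ⇒ x ≡ 510 (mod 1189).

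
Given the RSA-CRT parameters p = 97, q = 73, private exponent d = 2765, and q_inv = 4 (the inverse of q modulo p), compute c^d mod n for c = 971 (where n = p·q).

d_p = d mod (p−1) = 2765 mod 96 = 77; d_q = d mod (q−1) = 29.
m₁ = c^(d_p) mod p: c ≡ 1 (mod 97), and 1^77 mod 97 = 1.
m₂ = c^(d_q) mod q: c ≡ 22 (mod 73), and 22^29 mod 73 = 51.
h = q_inv·(m₁ − m₂) mod p = 4·(1 − 51) mod 97 = 91.
m = m₂ + h·q = 51 + 91·73 = 6694.

6694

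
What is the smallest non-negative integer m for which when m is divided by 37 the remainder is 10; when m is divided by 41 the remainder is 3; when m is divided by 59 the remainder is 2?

56583

The moduli are pairwise coprime; N = 37·41·59 = 89503.
N/37 = 2419; 2419 ≡ 14 (mod 37); 14·8 ≡ 1, so inverse 8.
N/41 = 2183; 2183 ≡ 10 (mod 41); 10·37 ≡ 1, so inverse 37.
N/59 = 1517; 1517 ≡ 42 (mod 59); 42·52 ≡ 1, so inverse 52.
m ≡ 10·2419·8 + 3·2183·37 + 2·1517·52 = 593601.
593601 mod 89503 = 56583.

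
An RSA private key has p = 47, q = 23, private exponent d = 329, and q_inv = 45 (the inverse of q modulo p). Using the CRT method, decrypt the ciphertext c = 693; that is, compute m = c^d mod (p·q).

146

d_p = d mod (p−1) = 329 mod 46 = 7; d_q = d mod (q−1) = 21.
m₁ = c^(d_p) mod p: c ≡ 35 (mod 47), and 35^7 mod 47 = 5.
m₂ = c^(d_q) mod q: c ≡ 3 (mod 23), and 3^21 mod 23 = 8.
h = q_inv·(m₁ − m₂) mod p = 45·(5 − 8) mod 47 = 6.
m = m₂ + h·q = 8 + 6·23 = 146.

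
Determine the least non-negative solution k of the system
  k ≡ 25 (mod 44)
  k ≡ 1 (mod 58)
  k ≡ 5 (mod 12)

3017

Combine the congruences pairwise.
gcd(44, 58) = 2 and 2 | (1 − 25), so the pair is consistent; merging gives k ≡ 465 (mod 1276), where 1276 = lcm(44, 58).
gcd(1276, 12) = 4 and 4 | (5 − 465), so the pair is consistent; merging gives k ≡ 3017 (mod 3828), where 3828 = lcm(1276, 12).
The solution is unique modulo lcm(44, 58, 12) = 3828.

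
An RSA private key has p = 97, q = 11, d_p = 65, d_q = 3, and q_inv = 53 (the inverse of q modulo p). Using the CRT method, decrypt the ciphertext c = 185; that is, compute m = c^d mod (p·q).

m₁ = c^(d_p) mod p: c ≡ 88 (mod 97), and 88^65 mod 97 = 73.
m₂ = c^(d_q) mod q: c ≡ 9 (mod 11), and 9^3 mod 11 = 3.
h = q_inv·(m₁ − m₂) mod p = 53·(73 − 3) mod 97 = 24.
m = m₂ + h·q = 3 + 24·11 = 267.

267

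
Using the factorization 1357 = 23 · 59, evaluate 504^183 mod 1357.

1252

Mod 23: 504 ≡ 21; by Fermat, exponent reduces to 183 mod 22 = 7; 21^7 ≡ 10 (mod 23).
Mod 59: 504 ≡ 32; by Fermat, exponent reduces to 183 mod 58 = 9; 32^9 ≡ 13 (mod 59).
Combine by CRT: x ≡ 10 (mod 23), x ≡ 13 (mod 59) ⇒ x ≡ 1252 (mod 1357).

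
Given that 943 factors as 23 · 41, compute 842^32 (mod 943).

Mod 23: 842 ≡ 14; by Fermat, exponent reduces to 32 mod 22 = 10; 14^10 ≡ 18 (mod 23).
Mod 41: 842 ≡ 22; 22^32 ≡ 10 (mod 41).
Combine by CRT: x ≡ 18 (mod 23), x ≡ 10 (mod 41) ⇒ x ≡ 133 (mod 943).

133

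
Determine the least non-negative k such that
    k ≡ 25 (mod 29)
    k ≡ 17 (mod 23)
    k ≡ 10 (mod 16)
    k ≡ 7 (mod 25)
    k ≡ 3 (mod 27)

3971082

From k ≡ 25 (mod 29) write k = 25 + 29t. Substituting into k ≡ 17 (mod 23) gives 29t ≡ 15 (mod 23), and since 6⁻¹ ≡ 4 (mod 23), t ≡ 14. Hence k ≡ 25 + 29·14 = 431 (mod 667).
From k ≡ 431 (mod 667) write k = 431 + 667t. Substituting into k ≡ 10 (mod 16) gives 667t ≡ 11 (mod 16), and since 11⁻¹ ≡ 3 (mod 16), t ≡ 1. Hence k ≡ 431 + 667·1 = 1098 (mod 10672).
From k ≡ 1098 (mod 10672) write k = 1098 + 10672t. Substituting into k ≡ 7 (mod 25) gives 10672t ≡ 9 (mod 25), and since 22⁻¹ ≡ 8 (mod 25), t ≡ 22. Hence k ≡ 1098 + 10672·22 = 235882 (mod 266800).
From k ≡ 235882 (mod 266800) write k = 235882 + 266800t. Substituting into k ≡ 3 (mod 27) gives 266800t ≡ 20 (mod 27), and since 13⁻¹ ≡ 25 (mod 27), t ≡ 14. Hence k ≡ 235882 + 266800·14 = 3971082 (mod 7203600).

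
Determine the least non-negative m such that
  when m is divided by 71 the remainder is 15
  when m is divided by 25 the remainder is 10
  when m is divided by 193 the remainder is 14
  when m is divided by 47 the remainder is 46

2720735

The moduli are pairwise coprime; N = 71·25·193·47 = 16101025.
N/71 = 226775; 226775 ≡ 1 (mod 71), inverse 1.
N/25 = 644041; 644041 ≡ 16 (mod 25); 16·11 ≡ 1, so inverse 11.
N/193 = 83425; 83425 ≡ 49 (mod 193); 49·130 ≡ 1, so inverse 130.
N/47 = 342575; 342575 ≡ 39 (mod 47); 39·41 ≡ 1, so inverse 41.
m ≡ 15·226775·1 + 10·644041·11 + 14·83425·130 + 46·342575·41 = 872176085.
872176085 mod 16101025 = 2720735.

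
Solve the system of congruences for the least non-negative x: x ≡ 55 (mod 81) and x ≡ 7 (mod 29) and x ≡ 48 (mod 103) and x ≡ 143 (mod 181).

The moduli are pairwise coprime; N = 81·29·103·181 = 43792407.
N/81 = 540647; 540647 ≡ 53 (mod 81); 53·26 ≡ 1, so inverse 26.
N/29 = 1510083; 1510083 ≡ 24 (mod 29); 24·23 ≡ 1, so inverse 23.
N/103 = 425169; 425169 ≡ 88 (mod 103); 88·48 ≡ 1, so inverse 48.
N/181 = 241947; 241947 ≡ 131 (mod 181); 131·76 ≡ 1, so inverse 76.
x ≡ 55·540647·26 + 7·1510083·23 + 48·425169·48 + 143·241947·76 = 4625317945.
4625317945 mod 43792407 = 27115210.

27115210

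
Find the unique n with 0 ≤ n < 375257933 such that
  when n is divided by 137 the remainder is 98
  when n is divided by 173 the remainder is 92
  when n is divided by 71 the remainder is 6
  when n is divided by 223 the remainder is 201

The moduli are pairwise coprime; M = 137·173·71·223 = 375257933.
M/137 = 2739109; 2739109 ≡ 68 (mod 137); 68·135 ≡ 1, so inverse 135.
M/173 = 2169121; 2169121 ≡ 47 (mod 173); 47·81 ≡ 1, so inverse 81.
M/71 = 5285323; 5285323 ≡ 12 (mod 71); 12·6 ≡ 1, so inverse 6.
M/223 = 1682771; 1682771 ≡ 13 (mod 223); 13·103 ≡ 1, so inverse 103.
n ≡ 98·2739109·135 + 92·2169121·81 + 6·5285323·6 + 201·1682771·103 = 87431381403.
87431381403 mod 375257933 = 371540947.

371540947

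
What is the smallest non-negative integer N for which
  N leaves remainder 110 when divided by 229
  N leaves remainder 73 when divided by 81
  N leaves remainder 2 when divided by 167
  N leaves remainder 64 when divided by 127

From N ≡ 110 (mod 229) write N = 110 + 229t. Substituting into N ≡ 73 (mod 81) gives 229t ≡ 44 (mod 81), and since 67⁻¹ ≡ 52 (mod 81), t ≡ 20. Hence N ≡ 110 + 229·20 = 4690 (mod 18549).
From N ≡ 4690 (mod 18549) write N = 4690 + 18549t. Substituting into N ≡ 2 (mod 167) gives 18549t ≡ 155 (mod 167), and since 12⁻¹ ≡ 14 (mod 167), t ≡ 166. Hence N ≡ 4690 + 18549·166 = 3083824 (mod 3097683).
From N ≡ 3083824 (mod 3097683) write N = 3083824 + 3097683t. Substituting into N ≡ 64 (mod 127) gives 3097683t ≡ 54 (mod 127), and since 26⁻¹ ≡ 44 (mod 127), t ≡ 90. Hence N ≡ 3083824 + 3097683·90 = 281875294 (mod 393405741).

281875294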